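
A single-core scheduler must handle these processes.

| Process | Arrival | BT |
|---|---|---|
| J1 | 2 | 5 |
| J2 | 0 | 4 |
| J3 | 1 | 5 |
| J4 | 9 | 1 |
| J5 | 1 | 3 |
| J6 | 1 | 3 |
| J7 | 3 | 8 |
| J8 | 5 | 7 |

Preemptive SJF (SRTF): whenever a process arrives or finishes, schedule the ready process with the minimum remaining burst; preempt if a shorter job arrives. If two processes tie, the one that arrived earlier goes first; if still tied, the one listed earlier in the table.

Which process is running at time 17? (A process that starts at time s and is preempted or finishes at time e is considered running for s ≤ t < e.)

J1

Timeline: | J2 0-4 | J5 4-7 | J6 7-10 | J4 10-11 | J3 11-16 | J1 16-21 | J8 21-28 | J7 28-36 |
Completion: J1=21  J2=4  J3=16  J4=11  J5=7  J6=10  J7=36  J8=28
Turnaround (C−A): J1=19  J2=4  J3=15  J4=2  J5=6  J6=9  J7=33  J8=23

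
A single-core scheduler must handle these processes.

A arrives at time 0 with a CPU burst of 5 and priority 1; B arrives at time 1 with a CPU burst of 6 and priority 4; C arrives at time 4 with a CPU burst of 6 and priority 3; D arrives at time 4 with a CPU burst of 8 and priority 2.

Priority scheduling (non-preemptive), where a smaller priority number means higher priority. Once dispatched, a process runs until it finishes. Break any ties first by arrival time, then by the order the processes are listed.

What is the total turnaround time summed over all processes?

Schedule: | A 0-5 | D 5-13 | C 13-19 | B 19-25 |
Completion: A=5  B=25  C=19  D=13
Turnaround (C−A): A=5  B=24  C=15  D=9
Turnaround = completion − arrival: A=5, B=24, C=15, D=9
Total turnaround = 5 + 24 + 15 + 9 = 53

53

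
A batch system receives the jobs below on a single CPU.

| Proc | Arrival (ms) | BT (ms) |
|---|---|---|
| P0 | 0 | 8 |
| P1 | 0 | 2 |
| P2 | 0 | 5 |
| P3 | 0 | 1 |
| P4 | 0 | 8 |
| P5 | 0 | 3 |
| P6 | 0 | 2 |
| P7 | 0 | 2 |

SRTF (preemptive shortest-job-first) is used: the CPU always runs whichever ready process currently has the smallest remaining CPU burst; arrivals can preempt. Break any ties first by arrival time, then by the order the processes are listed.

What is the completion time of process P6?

5

Timeline: | P3 0-1 | P1 1-3 | P6 3-5 | P7 5-7 | P5 7-10 | P2 10-15 | P0 15-23 | P4 23-31 |
Completion: P0=23  P1=3  P2=15  P3=1  P4=31  P5=10  P6=5  P7=7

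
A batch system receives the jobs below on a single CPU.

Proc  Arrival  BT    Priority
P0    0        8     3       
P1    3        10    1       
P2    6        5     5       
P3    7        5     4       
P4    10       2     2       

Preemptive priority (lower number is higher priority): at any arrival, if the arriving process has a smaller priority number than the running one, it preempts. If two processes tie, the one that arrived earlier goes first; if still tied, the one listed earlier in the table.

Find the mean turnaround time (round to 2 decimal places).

Schedule: | P0 0-3 | P1 3-13 | P4 13-15 | P0 15-20 | P3 20-25 | P2 25-30 |
Completion: P0=20  P1=13  P2=30  P3=25  P4=15
Turnaround times: P0=20, P1=10, P2=24, P3=18, P4=5
Average turnaround = (20+10+24+18+5) / 5 = 77/5 = 15.40

15.40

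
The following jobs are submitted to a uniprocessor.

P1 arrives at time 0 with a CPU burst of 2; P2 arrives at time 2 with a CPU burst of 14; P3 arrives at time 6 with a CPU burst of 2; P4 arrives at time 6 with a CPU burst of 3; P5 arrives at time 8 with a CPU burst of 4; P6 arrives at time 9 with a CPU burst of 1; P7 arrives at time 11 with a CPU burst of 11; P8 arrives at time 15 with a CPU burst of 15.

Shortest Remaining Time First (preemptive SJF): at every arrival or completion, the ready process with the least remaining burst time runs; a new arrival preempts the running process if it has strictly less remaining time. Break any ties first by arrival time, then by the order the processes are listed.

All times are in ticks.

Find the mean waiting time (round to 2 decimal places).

Schedule: | P1 0-2 | P2 2-6 | P3 6-8 | P4 8-9 | P6 9-10 | P4 10-12 | P5 12-16 | P2 16-26 | P7 26-37 | P8 37-52 |
Completion: P1=2  P2=26  P3=8  P4=12  P5=16  P6=10  P7=37  P8=52
Waiting times: P1=0, P2=10, P3=0, P4=3, P5=4, P6=0, P7=15, P8=22
Average waiting = (0+10+0+3+4+0+15+22) / 8 = 54/8 = 6.75

6.75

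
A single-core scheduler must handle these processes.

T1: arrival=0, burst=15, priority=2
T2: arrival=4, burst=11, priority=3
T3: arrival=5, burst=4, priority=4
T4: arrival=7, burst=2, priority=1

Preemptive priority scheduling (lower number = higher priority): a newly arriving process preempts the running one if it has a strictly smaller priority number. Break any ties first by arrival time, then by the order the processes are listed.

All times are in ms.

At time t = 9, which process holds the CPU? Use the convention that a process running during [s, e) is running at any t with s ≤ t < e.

T1

Schedule: | T1 0-7 | T4 7-9 | T1 9-17 | T2 17-28 | T3 28-32 |
Completion: T1=17  T2=28  T3=32  T4=9
Turnaround (C−A): T1=17  T2=24  T3=27  T4=2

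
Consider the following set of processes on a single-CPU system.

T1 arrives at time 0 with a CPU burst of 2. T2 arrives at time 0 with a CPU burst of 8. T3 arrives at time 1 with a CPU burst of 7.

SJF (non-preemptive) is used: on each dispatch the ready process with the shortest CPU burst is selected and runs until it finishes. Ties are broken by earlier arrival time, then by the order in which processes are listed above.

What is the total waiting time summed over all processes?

10

Timeline: | T1 0-2 | T3 2-9 | T2 9-17 |
Completion: T1=2  T2=17  T3=9
Turnaround (C−A): T1=2  T2=17  T3=8
Waiting = turnaround − burst: T1=0, T2=9, T3=1
Total waiting = 0 + 9 + 1 = 10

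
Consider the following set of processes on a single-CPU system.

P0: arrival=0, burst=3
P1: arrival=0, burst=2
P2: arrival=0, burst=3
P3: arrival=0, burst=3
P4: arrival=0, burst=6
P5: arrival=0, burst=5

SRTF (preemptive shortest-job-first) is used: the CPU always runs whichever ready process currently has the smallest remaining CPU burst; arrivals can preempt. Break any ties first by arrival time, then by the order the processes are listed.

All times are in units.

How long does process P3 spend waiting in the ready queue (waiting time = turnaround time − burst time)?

Timeline: | P1 0-2 | P0 2-5 | P2 5-8 | P3 8-11 | P5 11-16 | P4 16-22 |
Completion: P0=5  P1=2  P2=8  P3=11  P4=22  P5=16
Turnaround (C−A): P0=5  P1=2  P2=8  P3=11  P4=22  P5=16
Waiting(P3) = turnaround − burst = 11 − 3 = 8

8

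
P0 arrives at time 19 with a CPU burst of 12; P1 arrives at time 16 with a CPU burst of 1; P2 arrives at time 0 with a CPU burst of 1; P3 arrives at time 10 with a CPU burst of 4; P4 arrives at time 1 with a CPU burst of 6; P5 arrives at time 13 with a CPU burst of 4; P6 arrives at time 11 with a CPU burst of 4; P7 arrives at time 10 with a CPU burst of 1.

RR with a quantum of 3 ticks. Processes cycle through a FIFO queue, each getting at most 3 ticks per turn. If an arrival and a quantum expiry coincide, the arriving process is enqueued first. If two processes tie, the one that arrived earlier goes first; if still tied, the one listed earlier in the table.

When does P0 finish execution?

36

Schedule: | P2 0-1 | P4 1-7 | idle 7-10 | P3 10-13 | P7 13-14 | P6 14-17 | P5 17-20 | P3 20-21 | P1 21-22 | P6 22-23 | P0 23-26 | P5 26-27 | P0 27-36 |
Completion: P0=36  P1=22  P2=1  P3=21  P4=7  P5=27  P6=23  P7=14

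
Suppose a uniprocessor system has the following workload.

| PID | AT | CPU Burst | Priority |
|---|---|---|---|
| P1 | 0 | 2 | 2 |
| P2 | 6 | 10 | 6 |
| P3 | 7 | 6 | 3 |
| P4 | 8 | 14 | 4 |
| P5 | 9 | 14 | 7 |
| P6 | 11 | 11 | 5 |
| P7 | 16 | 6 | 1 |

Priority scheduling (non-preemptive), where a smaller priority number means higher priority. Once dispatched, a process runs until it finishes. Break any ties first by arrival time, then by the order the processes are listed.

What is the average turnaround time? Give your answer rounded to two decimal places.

24.71

Timeline: | P1 0-2 | idle 2-6 | P2 6-16 | P7 16-22 | P3 22-28 | P4 28-42 | P6 42-53 | P5 53-67 |
Completion: P1=2  P2=16  P3=28  P4=42  P5=67  P6=53  P7=22
Turnaround times: P1=2, P2=10, P3=21, P4=34, P5=58, P6=42, P7=6
Average turnaround = (2+10+21+34+58+42+6) / 7 = 173/7 = 24.71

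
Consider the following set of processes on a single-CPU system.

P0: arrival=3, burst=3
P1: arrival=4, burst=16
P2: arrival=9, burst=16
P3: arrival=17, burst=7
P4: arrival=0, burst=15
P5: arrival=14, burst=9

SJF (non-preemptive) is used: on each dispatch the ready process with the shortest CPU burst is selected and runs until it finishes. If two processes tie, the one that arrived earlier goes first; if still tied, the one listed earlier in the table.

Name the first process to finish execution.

P4

Gantt: | P4 0-15 | P0 15-18 | P3 18-25 | P5 25-34 | P1 34-50 | P2 50-66 |
Completion: P0=18  P1=50  P2=66  P3=25  P4=15  P5=34
Turnaround (C−A): P0=15  P1=46  P2=57  P3=8  P4=15  P5=20
Finish order: P4 → P0 → P3 → P5 → P1 → P2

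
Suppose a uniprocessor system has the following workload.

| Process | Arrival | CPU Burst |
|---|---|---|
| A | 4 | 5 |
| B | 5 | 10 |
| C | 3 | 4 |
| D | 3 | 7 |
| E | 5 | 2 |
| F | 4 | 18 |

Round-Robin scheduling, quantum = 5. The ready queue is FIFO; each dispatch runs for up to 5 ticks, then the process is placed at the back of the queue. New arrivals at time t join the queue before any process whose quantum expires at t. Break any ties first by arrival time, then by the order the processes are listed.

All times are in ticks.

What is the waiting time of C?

Gantt: | idle 0-3 | C 3-7 | D 7-12 | A 12-17 | F 17-22 | B 22-27 | E 27-29 | D 29-31 | F 31-36 | B 36-41 | F 41-49 |
Completion: A=17  B=41  C=7  D=31  E=29  F=49
Waiting(C) = turnaround − burst = 4 − 4 = 0

0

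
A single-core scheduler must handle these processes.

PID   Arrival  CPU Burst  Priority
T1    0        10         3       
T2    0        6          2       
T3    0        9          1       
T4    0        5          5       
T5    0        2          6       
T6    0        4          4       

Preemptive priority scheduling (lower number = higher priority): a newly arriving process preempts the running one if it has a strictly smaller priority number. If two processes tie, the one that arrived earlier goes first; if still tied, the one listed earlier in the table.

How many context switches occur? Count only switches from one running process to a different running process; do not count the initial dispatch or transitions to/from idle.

5

Schedule: | T3 0-9 | T2 9-15 | T1 15-25 | T6 25-29 | T4 29-34 | T5 34-36 |
Completion: T1=25  T2=15  T3=9  T4=34  T5=36  T6=29
Turnaround (C−A): T1=25  T2=15  T3=9  T4=34  T5=36  T6=29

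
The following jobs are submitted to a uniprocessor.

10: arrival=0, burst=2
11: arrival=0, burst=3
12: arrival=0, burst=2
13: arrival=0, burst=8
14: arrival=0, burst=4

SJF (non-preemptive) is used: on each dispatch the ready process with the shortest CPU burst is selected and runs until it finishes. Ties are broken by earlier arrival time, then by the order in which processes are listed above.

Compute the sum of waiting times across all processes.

24

Timeline: | 10 0-2 | 12 2-4 | 11 4-7 | 14 7-11 | 13 11-19 |
Completion: 10=2  11=7  12=4  13=19  14=11
Turnaround (C−A): 10=2  11=7  12=4  13=19  14=11
Waiting = turnaround − burst: 10=0, 11=4, 12=2, 13=11, 14=7
Total waiting = 0 + 4 + 2 + 11 + 7 = 24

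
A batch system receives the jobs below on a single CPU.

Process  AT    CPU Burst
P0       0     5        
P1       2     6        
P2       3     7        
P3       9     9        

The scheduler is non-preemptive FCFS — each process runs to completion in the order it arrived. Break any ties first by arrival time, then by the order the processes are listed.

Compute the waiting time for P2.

Gantt: | P0 0-5 | P1 5-11 | P2 11-18 | P3 18-27 |
Completion: P0=5  P1=11  P2=18  P3=27
Turnaround (C−A): P0=5  P1=9  P2=15  P3=18
Waiting(P2) = turnaround − burst = 15 − 7 = 8

8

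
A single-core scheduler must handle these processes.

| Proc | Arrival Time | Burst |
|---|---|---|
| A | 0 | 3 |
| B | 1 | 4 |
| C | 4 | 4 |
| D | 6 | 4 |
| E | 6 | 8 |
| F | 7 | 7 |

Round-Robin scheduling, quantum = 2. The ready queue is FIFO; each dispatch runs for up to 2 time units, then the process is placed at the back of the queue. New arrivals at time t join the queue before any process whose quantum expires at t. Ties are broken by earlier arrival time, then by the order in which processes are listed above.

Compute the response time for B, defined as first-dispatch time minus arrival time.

1

Gantt: | A 0-2 | B 2-4 | A 4-5 | C 5-7 | B 7-9 | D 9-11 | E 11-13 | F 13-15 | C 15-17 | D 17-19 | E 19-21 | F 21-23 | E 23-25 | F 25-27 | E 27-29 | F 29-30 |
Completion: A=5  B=9  C=17  D=19  E=29  F=30
Turnaround (C−A): A=5  B=8  C=13  D=13  E=23  F=23
Response(B) = first start − arrival = 2 − 1 = 1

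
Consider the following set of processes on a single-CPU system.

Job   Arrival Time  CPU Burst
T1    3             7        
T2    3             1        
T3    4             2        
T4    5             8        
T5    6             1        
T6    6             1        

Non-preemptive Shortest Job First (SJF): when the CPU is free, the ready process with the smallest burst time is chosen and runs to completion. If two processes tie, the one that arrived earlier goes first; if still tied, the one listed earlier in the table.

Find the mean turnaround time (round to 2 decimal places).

Gantt: | idle 0-3 | T2 3-4 | T3 4-6 | T5 6-7 | T6 7-8 | T1 8-15 | T4 15-23 |
Completion: T1=15  T2=4  T3=6  T4=23  T5=7  T6=8
Turnaround times: T1=12, T2=1, T3=2, T4=18, T5=1, T6=2
Average turnaround = (12+1+2+18+1+2) / 6 = 36/6 = 6.00

6.00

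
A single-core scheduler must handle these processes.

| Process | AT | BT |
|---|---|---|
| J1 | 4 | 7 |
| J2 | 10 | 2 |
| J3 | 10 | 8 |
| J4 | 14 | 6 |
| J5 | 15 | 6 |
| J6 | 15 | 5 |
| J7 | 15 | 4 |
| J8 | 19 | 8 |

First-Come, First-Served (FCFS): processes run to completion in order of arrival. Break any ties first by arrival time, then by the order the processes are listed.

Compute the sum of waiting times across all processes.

87

Schedule: | idle 0-4 | J1 4-11 | J2 11-13 | J3 13-21 | J4 21-27 | J5 27-33 | J6 33-38 | J7 38-42 | J8 42-50 |
Completion: J1=11  J2=13  J3=21  J4=27  J5=33  J6=38  J7=42  J8=50
Turnaround (C−A): J1=7  J2=3  J3=11  J4=13  J5=18  J6=23  J7=27  J8=31
Waiting = turnaround − burst: J1=0, J2=1, J3=3, J4=7, J5=12, J6=18, J7=23, J8=23
Total waiting = 0 + 1 + 3 + 7 + 12 + 18 + 23 + 23 = 87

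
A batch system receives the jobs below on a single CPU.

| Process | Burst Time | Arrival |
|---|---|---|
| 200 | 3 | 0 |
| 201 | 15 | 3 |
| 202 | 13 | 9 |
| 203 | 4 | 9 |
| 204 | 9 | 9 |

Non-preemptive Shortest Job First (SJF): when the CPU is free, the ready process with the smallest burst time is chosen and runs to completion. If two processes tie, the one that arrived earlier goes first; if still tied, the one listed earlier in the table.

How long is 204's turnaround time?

Gantt: | 200 0-3 | 201 3-18 | 203 18-22 | 204 22-31 | 202 31-44 |
Completion: 200=3  201=18  202=44  203=22  204=31
Turnaround (C−A): 200=3  201=15  202=35  203=13  204=22
Turnaround(204) = completion − arrival = 31 − 9 = 22

22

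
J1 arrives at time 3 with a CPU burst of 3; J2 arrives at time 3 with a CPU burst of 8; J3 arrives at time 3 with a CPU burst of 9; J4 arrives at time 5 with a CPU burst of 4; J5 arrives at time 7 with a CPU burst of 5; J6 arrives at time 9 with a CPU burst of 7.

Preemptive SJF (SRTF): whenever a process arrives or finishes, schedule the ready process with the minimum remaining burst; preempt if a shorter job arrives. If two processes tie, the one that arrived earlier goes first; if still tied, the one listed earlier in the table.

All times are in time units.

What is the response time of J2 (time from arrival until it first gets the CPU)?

19

Timeline: | idle 0-3 | J1 3-6 | J4 6-10 | J5 10-15 | J6 15-22 | J2 22-30 | J3 30-39 |
Completion: J1=6  J2=30  J3=39  J4=10  J5=15  J6=22
Response(J2) = first start − arrival = 22 − 3 = 19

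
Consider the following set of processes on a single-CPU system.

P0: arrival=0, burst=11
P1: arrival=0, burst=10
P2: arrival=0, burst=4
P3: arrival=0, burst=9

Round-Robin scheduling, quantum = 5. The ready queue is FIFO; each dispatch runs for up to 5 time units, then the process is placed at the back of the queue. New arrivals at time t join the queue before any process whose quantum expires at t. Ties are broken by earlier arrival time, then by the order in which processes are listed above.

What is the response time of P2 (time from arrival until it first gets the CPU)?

10

Gantt: | P0 0-5 | P1 5-10 | P2 10-14 | P3 14-19 | P0 19-24 | P1 24-29 | P3 29-33 | P0 33-34 |
Completion: P0=34  P1=29  P2=14  P3=33
Turnaround (C−A): P0=34  P1=29  P2=14  P3=33
Response(P2) = first start − arrival = 10 − 0 = 10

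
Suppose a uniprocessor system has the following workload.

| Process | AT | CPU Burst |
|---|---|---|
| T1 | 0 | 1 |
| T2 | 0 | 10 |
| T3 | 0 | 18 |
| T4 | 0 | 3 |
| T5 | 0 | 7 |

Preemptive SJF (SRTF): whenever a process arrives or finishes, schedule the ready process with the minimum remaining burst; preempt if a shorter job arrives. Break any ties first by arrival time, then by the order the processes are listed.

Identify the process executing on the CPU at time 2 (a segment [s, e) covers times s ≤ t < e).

Gantt: | T1 0-1 | T4 1-4 | T5 4-11 | T2 11-21 | T3 21-39 |
Completion: T1=1  T2=21  T3=39  T4=4  T5=11
Turnaround (C−A): T1=1  T2=21  T3=39  T4=4  T5=11

T4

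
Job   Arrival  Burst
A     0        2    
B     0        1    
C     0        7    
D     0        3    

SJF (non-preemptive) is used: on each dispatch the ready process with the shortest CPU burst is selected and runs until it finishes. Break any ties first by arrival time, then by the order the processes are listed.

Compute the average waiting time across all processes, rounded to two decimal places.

Gantt: | B 0-1 | A 1-3 | D 3-6 | C 6-13 |
Completion: A=3  B=1  C=13  D=6
Turnaround (C−A): A=3  B=1  C=13  D=6
Waiting times: A=1, B=0, C=6, D=3
Average waiting = (1+0+6+3) / 4 = 10/4 = 2.50

2.50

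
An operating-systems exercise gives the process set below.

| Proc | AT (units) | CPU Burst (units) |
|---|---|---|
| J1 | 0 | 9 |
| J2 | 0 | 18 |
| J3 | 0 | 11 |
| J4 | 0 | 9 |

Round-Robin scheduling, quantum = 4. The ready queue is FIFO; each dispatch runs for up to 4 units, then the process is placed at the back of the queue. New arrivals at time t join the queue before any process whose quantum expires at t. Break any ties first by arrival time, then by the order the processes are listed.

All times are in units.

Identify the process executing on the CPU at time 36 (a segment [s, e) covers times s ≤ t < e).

J2

Timeline: | J1 0-4 | J2 4-8 | J3 8-12 | J4 12-16 | J1 16-20 | J2 20-24 | J3 24-28 | J4 28-32 | J1 32-33 | J2 33-37 | J3 37-40 | J4 40-41 | J2 41-47 |
Completion: J1=33  J2=47  J3=40  J4=41
Turnaround (C−A): J1=33  J2=47  J3=40  J4=41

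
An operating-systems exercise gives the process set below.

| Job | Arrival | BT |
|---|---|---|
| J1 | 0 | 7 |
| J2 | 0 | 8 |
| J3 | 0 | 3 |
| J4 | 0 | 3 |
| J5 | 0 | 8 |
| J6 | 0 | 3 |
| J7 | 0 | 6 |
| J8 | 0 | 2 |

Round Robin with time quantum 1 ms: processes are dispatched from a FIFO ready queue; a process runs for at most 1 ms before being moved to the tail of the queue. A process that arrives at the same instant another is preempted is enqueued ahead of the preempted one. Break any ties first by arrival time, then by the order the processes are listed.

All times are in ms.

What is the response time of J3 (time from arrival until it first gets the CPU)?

2

Schedule: | J1 0-1 | J2 1-2 | J3 2-3 | J4 3-4 | J5 4-5 | J6 5-6 | J7 6-7 | J8 7-8 | J1 8-9 | J2 9-10 | J3 10-11 | J4 11-12 | J5 12-13 | J6 13-14 | J7 14-15 | J8 15-16 | J1 16-17 | J2 17-18 | J3 18-19 | J4 19-20 | J5 20-21 | J6 21-22 | J7 22-23 | J1 23-24 | J2 24-25 | J5 25-26 | J7 26-27 | J1 27-28 | J2 28-29 | J5 29-30 | J7 30-31 | J1 31-32 | J2 32-33 | J5 33-34 | J7 34-35 | J1 35-36 | J2 36-37 | J5 37-38 | J2 38-39 | J5 39-40 |
Completion: J1=36  J2=39  J3=19  J4=20  J5=40  J6=22  J7=35  J8=16
Response(J3) = first start − arrival = 2 − 0 = 2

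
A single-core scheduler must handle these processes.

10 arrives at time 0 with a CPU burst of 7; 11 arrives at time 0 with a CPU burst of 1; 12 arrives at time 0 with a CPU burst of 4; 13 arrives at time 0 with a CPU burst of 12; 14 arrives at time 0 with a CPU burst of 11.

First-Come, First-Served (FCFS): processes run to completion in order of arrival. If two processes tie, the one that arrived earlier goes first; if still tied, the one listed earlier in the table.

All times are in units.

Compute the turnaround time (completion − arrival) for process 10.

7

Schedule: | 10 0-7 | 11 7-8 | 12 8-12 | 13 12-24 | 14 24-35 |
Completion: 10=7  11=8  12=12  13=24  14=35
Turnaround (C−A): 10=7  11=8  12=12  13=24  14=35
Turnaround(10) = completion − arrival = 7 − 0 = 7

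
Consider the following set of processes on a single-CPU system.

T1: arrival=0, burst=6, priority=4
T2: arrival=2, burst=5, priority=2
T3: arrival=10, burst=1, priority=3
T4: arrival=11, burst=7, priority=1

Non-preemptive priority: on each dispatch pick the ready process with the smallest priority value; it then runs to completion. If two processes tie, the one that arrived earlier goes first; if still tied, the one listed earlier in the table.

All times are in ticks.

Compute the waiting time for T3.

8

Timeline: | T1 0-6 | T2 6-11 | T4 11-18 | T3 18-19 |
Completion: T1=6  T2=11  T3=19  T4=18
Waiting(T3) = turnaround − burst = 9 − 1 = 8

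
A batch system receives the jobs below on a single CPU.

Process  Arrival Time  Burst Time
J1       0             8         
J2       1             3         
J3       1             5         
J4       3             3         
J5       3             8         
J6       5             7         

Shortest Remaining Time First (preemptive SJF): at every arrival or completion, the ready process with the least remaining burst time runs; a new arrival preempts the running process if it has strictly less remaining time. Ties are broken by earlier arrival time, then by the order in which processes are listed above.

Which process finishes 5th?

Gantt: | J1 0-1 | J2 1-4 | J4 4-7 | J3 7-12 | J1 12-19 | J6 19-26 | J5 26-34 |
Completion: J1=19  J2=4  J3=12  J4=7  J5=34  J6=26
Finish order: J2 → J4 → J3 → J1 → J6 → J5

J6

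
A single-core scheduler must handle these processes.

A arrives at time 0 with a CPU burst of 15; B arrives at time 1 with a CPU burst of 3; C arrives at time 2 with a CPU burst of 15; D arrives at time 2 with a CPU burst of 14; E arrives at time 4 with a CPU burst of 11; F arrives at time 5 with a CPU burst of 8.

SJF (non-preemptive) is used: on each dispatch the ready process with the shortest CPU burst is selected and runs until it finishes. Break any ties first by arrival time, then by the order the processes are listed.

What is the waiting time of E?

22

Gantt: | A 0-15 | B 15-18 | F 18-26 | E 26-37 | D 37-51 | C 51-66 |
Completion: A=15  B=18  C=66  D=51  E=37  F=26
Turnaround (C−A): A=15  B=17  C=64  D=49  E=33  F=21
Waiting(E) = turnaround − burst = 33 − 11 = 22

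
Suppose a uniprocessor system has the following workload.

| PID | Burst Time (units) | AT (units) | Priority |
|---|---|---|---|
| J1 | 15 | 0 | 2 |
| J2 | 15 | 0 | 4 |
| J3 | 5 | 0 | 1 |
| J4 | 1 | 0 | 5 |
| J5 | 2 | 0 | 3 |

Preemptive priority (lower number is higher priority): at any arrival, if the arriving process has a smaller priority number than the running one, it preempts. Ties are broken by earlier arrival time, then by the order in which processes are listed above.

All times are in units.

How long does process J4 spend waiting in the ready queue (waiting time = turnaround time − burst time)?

37

Gantt: | J3 0-5 | J1 5-20 | J5 20-22 | J2 22-37 | J4 37-38 |
Completion: J1=20  J2=37  J3=5  J4=38  J5=22
Turnaround (C−A): J1=20  J2=37  J3=5  J4=38  J5=22
Waiting(J4) = turnaround − burst = 38 − 1 = 37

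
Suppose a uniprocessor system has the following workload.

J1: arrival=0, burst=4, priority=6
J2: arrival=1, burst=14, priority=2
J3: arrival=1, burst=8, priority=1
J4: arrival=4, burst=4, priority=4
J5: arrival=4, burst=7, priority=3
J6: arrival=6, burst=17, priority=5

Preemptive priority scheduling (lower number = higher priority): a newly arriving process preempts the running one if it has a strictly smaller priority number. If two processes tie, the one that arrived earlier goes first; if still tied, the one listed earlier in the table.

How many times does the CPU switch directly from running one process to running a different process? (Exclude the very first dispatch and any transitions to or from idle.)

6

Timeline: | J1 0-1 | J3 1-9 | J2 9-23 | J5 23-30 | J4 30-34 | J6 34-51 | J1 51-54 |
Completion: J1=54  J2=23  J3=9  J4=34  J5=30  J6=51
Turnaround (C−A): J1=54  J2=22  J3=8  J4=30  J5=26  J6=45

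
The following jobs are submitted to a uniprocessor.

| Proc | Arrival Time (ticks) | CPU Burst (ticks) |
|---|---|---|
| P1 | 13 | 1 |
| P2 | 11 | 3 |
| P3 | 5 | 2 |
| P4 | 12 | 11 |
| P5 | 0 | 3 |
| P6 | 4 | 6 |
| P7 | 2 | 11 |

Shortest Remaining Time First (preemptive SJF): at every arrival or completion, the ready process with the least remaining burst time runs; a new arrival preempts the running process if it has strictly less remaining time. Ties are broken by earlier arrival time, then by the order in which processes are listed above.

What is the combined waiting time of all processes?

Gantt: | P5 0-3 | P7 3-4 | P6 4-5 | P3 5-7 | P6 7-12 | P2 12-13 | P1 13-14 | P2 14-16 | P7 16-26 | P4 26-37 |
Completion: P1=14  P2=16  P3=7  P4=37  P5=3  P6=12  P7=26
Turnaround (C−A): P1=1  P2=5  P3=2  P4=25  P5=3  P6=8  P7=24
Waiting = turnaround − burst: P1=0, P2=2, P3=0, P4=14, P5=0, P6=2, P7=13
Total waiting = 0 + 2 + 0 + 14 + 0 + 2 + 13 = 31

31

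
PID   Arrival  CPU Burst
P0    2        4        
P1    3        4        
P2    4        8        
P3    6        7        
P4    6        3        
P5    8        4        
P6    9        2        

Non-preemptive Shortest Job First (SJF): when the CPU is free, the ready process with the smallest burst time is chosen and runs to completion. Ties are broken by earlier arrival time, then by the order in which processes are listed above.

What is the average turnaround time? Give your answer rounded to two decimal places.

11.71

Gantt: | idle 0-2 | P0 2-6 | P4 6-9 | P6 9-11 | P1 11-15 | P5 15-19 | P3 19-26 | P2 26-34 |
Completion: P0=6  P1=15  P2=34  P3=26  P4=9  P5=19  P6=11
Turnaround times: P0=4, P1=12, P2=30, P3=20, P4=3, P5=11, P6=2
Average turnaround = (4+12+30+20+3+11+2) / 7 = 82/7 = 11.71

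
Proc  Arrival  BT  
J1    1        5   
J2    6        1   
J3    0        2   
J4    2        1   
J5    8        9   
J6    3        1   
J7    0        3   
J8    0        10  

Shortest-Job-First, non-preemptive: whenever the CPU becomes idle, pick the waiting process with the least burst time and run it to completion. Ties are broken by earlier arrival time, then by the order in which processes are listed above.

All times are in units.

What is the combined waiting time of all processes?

Timeline: | J3 0-2 | J4 2-3 | J6 3-4 | J7 4-7 | J2 7-8 | J1 8-13 | J5 13-22 | J8 22-32 |
Completion: J1=13  J2=8  J3=2  J4=3  J5=22  J6=4  J7=7  J8=32
Waiting = turnaround − burst: J1=7, J2=1, J3=0, J4=0, J5=5, J6=0, J7=4, J8=22
Total waiting = 7 + 1 + 0 + 0 + 5 + 0 + 4 + 22 = 39

39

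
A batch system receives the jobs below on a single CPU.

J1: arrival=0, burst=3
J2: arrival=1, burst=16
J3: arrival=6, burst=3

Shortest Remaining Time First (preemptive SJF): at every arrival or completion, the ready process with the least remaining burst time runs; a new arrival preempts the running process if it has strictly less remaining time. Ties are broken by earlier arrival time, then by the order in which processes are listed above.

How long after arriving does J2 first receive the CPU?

2

Gantt: | J1 0-3 | J2 3-6 | J3 6-9 | J2 9-22 |
Completion: J1=3  J2=22  J3=9
Turnaround (C−A): J1=3  J2=21  J3=3
Response(J2) = first start − arrival = 3 − 1 = 2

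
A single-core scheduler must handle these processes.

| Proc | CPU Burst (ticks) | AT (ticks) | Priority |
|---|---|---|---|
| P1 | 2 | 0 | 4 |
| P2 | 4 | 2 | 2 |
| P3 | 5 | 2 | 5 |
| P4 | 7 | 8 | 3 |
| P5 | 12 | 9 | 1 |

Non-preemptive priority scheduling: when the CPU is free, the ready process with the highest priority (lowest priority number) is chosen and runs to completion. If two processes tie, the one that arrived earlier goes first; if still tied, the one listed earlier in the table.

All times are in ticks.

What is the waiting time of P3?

4

Schedule: | P1 0-2 | P2 2-6 | P3 6-11 | P5 11-23 | P4 23-30 |
Completion: P1=2  P2=6  P3=11  P4=30  P5=23
Turnaround (C−A): P1=2  P2=4  P3=9  P4=22  P5=14
Waiting(P3) = turnaround − burst = 9 − 5 = 4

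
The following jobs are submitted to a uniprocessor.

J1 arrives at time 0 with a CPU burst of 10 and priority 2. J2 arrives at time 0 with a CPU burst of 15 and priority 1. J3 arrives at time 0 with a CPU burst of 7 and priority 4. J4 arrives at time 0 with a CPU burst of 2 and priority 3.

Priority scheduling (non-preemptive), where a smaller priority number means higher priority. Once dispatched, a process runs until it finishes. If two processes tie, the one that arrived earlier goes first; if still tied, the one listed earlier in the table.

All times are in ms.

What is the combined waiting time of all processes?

Timeline: | J2 0-15 | J1 15-25 | J4 25-27 | J3 27-34 |
Completion: J1=25  J2=15  J3=34  J4=27
Waiting = turnaround − burst: J1=15, J2=0, J3=27, J4=25
Total waiting = 15 + 0 + 27 + 25 = 67

67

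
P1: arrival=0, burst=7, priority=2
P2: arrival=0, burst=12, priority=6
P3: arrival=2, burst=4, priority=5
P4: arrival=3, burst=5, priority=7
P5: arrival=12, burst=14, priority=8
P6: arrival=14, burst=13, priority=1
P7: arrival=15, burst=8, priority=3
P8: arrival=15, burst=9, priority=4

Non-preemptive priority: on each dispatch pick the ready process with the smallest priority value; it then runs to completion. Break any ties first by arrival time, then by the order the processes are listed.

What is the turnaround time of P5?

Timeline: | P1 0-7 | P3 7-11 | P2 11-23 | P6 23-36 | P7 36-44 | P8 44-53 | P4 53-58 | P5 58-72 |
Completion: P1=7  P2=23  P3=11  P4=58  P5=72  P6=36  P7=44  P8=53
Turnaround (C−A): P1=7  P2=23  P3=9  P4=55  P5=60  P6=22  P7=29  P8=38
Turnaround(P5) = completion − arrival = 72 − 12 = 60

60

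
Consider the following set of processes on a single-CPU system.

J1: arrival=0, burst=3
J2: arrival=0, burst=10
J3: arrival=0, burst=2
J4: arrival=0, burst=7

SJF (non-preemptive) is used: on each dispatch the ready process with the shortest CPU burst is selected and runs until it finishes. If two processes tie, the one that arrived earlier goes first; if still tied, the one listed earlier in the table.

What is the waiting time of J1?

2

Gantt: | J3 0-2 | J1 2-5 | J4 5-12 | J2 12-22 |
Completion: J1=5  J2=22  J3=2  J4=12
Turnaround (C−A): J1=5  J2=22  J3=2  J4=12
Waiting(J1) = turnaround − burst = 5 − 3 = 2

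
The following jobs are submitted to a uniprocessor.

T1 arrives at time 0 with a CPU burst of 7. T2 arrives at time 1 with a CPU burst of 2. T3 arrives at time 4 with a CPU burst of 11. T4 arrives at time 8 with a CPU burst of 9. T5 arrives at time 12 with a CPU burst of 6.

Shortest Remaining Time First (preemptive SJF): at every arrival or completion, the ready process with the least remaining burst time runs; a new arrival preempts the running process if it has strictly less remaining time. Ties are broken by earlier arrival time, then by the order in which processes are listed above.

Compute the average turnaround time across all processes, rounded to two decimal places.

Gantt: | T1 0-1 | T2 1-3 | T1 3-9 | T4 9-18 | T5 18-24 | T3 24-35 |
Completion: T1=9  T2=3  T3=35  T4=18  T5=24
Turnaround (C−A): T1=9  T2=2  T3=31  T4=10  T5=12
Turnaround times: T1=9, T2=2, T3=31, T4=10, T5=12
Average turnaround = (9+2+31+10+12) / 5 = 64/5 = 12.80

12.80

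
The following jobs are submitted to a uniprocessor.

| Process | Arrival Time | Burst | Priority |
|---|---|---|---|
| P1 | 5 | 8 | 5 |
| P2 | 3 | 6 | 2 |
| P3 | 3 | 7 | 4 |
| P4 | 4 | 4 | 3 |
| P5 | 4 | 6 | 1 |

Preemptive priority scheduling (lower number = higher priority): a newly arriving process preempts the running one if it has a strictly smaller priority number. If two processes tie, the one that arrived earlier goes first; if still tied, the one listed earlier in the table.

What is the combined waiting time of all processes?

54

Timeline: | idle 0-3 | P2 3-4 | P5 4-10 | P2 10-15 | P4 15-19 | P3 19-26 | P1 26-34 |
Completion: P1=34  P2=15  P3=26  P4=19  P5=10
Turnaround (C−A): P1=29  P2=12  P3=23  P4=15  P5=6
Waiting = turnaround − burst: P1=21, P2=6, P3=16, P4=11, P5=0
Total waiting = 21 + 6 + 16 + 11 + 0 = 54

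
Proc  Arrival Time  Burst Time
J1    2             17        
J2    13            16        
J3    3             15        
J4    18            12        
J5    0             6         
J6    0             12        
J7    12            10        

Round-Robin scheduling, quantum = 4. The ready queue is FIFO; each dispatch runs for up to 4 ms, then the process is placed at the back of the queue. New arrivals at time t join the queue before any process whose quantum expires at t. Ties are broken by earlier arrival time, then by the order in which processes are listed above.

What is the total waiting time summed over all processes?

330

Schedule: | J5 0-4 | J6 4-8 | J1 8-12 | J3 12-16 | J5 16-18 | J6 18-22 | J7 22-26 | J1 26-30 | J2 30-34 | J3 34-38 | J4 38-42 | J6 42-46 | J7 46-50 | J1 50-54 | J2 54-58 | J3 58-62 | J4 62-66 | J7 66-68 | J1 68-72 | J2 72-76 | J3 76-79 | J4 79-83 | J1 83-84 | J2 84-88 |
Completion: J1=84  J2=88  J3=79  J4=83  J5=18  J6=46  J7=68
Waiting = turnaround − burst: J1=65, J2=59, J3=61, J4=53, J5=12, J6=34, J7=46
Total waiting = 65 + 59 + 61 + 53 + 12 + 34 + 46 = 330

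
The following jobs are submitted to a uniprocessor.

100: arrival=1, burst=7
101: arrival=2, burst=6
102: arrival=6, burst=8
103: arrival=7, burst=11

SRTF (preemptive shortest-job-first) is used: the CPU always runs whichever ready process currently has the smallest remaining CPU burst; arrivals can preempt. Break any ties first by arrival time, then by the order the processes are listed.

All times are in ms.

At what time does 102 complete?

22

Gantt: | idle 0-1 | 100 1-8 | 101 8-14 | 102 14-22 | 103 22-33 |
Completion: 100=8  101=14  102=22  103=33
Turnaround (C−A): 100=7  101=12  102=16  103=26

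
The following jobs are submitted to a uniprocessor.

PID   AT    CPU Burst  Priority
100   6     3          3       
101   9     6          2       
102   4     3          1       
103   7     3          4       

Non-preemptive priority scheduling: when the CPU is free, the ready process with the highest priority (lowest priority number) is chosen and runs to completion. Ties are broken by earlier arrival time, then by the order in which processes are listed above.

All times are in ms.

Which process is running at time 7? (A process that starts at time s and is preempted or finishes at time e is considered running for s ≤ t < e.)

100

Gantt: | idle 0-4 | 102 4-7 | 100 7-10 | 101 10-16 | 103 16-19 |
Completion: 100=10  101=16  102=7  103=19
Turnaround (C−A): 100=4  101=7  102=3  103=12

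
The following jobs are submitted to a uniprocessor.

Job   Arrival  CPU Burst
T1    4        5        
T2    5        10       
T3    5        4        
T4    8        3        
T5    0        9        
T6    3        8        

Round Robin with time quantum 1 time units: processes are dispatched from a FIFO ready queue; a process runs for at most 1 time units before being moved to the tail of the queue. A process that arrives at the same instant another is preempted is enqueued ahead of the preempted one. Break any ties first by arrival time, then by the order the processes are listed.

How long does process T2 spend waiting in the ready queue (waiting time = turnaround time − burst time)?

24

Gantt: | T5 0-3 | T6 3-4 | T5 4-5 | T1 5-6 | T6 6-7 | T2 7-8 | T3 8-9 | T5 9-10 | T1 10-11 | T6 11-12 | T4 12-13 | T2 13-14 | T3 14-15 | T5 15-16 | T1 16-17 | T6 17-18 | T4 18-19 | T2 19-20 | T3 20-21 | T5 21-22 | T1 22-23 | T6 23-24 | T4 24-25 | T2 25-26 | T3 26-27 | T5 27-28 | T1 28-29 | T6 29-30 | T2 30-31 | T5 31-32 | T6 32-33 | T2 33-34 | T6 34-35 | T2 35-39 |
Completion: T1=29  T2=39  T3=27  T4=25  T5=32  T6=35
Turnaround (C−A): T1=25  T2=34  T3=22  T4=17  T5=32  T6=32
Waiting(T2) = turnaround − burst = 34 − 10 = 24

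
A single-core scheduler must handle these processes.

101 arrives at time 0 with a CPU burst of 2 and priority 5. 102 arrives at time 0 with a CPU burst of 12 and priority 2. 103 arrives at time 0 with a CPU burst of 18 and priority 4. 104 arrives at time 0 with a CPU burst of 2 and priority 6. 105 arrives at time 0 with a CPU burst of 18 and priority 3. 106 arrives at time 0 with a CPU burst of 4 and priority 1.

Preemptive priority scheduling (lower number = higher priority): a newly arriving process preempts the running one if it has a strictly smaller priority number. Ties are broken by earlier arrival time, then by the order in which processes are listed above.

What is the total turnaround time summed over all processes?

Schedule: | 106 0-4 | 102 4-16 | 105 16-34 | 103 34-52 | 101 52-54 | 104 54-56 |
Completion: 101=54  102=16  103=52  104=56  105=34  106=4
Turnaround = completion − arrival: 101=54, 102=16, 103=52, 104=56, 105=34, 106=4
Total turnaround = 54 + 16 + 52 + 56 + 34 + 4 = 216

216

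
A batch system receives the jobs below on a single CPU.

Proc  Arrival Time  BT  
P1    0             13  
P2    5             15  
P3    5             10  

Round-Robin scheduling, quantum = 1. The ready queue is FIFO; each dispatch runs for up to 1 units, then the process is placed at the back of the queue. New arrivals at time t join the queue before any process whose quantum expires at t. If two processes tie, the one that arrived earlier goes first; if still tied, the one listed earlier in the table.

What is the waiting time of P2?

Gantt: | P1 0-5 | P2 5-6 | P3 6-7 | P1 7-8 | P2 8-9 | P3 9-10 | P1 10-11 | P2 11-12 | P3 12-13 | P1 13-14 | P2 14-15 | P3 15-16 | P1 16-17 | P2 17-18 | P3 18-19 | P1 19-20 | P2 20-21 | P3 21-22 | P1 22-23 | P2 23-24 | P3 24-25 | P1 25-26 | P2 26-27 | P3 27-28 | P1 28-29 | P2 29-30 | P3 30-31 | P2 31-32 | P3 32-33 | P2 33-38 |
Completion: P1=29  P2=38  P3=33
Waiting(P2) = turnaround − burst = 33 − 15 = 18

18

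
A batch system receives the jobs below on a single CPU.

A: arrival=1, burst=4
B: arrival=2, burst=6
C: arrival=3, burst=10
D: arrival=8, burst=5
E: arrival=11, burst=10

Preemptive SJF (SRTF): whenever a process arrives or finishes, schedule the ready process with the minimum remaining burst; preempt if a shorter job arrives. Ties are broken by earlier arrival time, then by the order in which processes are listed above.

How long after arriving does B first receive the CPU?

3

Schedule: | idle 0-1 | A 1-5 | B 5-11 | D 11-16 | C 16-26 | E 26-36 |
Completion: A=5  B=11  C=26  D=16  E=36
Turnaround (C−A): A=4  B=9  C=23  D=8  E=25
Response(B) = first start − arrival = 5 − 2 = 3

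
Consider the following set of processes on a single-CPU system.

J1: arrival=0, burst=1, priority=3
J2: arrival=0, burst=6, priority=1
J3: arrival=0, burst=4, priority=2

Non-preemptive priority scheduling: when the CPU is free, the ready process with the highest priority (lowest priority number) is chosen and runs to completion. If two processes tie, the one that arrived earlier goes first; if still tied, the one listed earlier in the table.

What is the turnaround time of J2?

Timeline: | J2 0-6 | J3 6-10 | J1 10-11 |
Completion: J1=11  J2=6  J3=10
Turnaround (C−A): J1=11  J2=6  J3=10
Turnaround(J2) = completion − arrival = 6 − 0 = 6

6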